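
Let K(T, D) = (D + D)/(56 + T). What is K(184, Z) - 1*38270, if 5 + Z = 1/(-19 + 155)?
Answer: -624567079/16320 ≈ -38270.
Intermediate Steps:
Z = -679/136 (Z = -5 + 1/(-19 + 155) = -5 + 1/136 = -679/136 ≈ -4.9926)
K(T, D) = 2*D/(56 + T) (K(T, D) = (2*D)/(56 + T) = 2*D/(56 + T))
K(184, Z) - 1*38270 = 2*(-679/136)/(56 + 184) - 1*38270 = 2*(-679/136)/240 - 38270 = 2*(-679/136)*(1/240) - 38270 = -679/16320 - 38270 = -624567079/16320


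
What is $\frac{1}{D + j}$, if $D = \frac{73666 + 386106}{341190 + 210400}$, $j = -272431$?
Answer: $- \frac{275795}{75134877759} \approx -3.6707 \cdot 10^{-6}$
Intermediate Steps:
$D = \frac{229886}{275795}$ ($D = \frac{459772}{551590} = 459772 \cdot \frac{1}{551590} = \frac{229886}{275795} \approx 0.83354$)
$\frac{1}{D + j} = \frac{1}{\frac{229886}{275795} - 272431} = \frac{1}{- \frac{75134877759}{275795}} = - \frac{275795}{75134877759}$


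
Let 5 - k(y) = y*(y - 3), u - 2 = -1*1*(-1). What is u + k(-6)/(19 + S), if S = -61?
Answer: 25/6 ≈ 4.1667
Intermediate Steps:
u = 3 (u = 2 - 1*1*(-1) = 2 - 1*(-1) = 2 + 1 = 3)
k(y) = 5 - y*(-3 + y) (k(y) = 5 - y*(y - 3) = 5 - y*(-3 + y))
u + k(-6)/(19 + S) = 3 + (5 - 1*(-6)² + 3*(-6))/(19 - 61) = 3 + (5 - 1*36 - 18)/(-42) = 3 - (5 - 36 - 18)/42 = 3 - 1/42*(-49) = 3 + 7/6 = 25/6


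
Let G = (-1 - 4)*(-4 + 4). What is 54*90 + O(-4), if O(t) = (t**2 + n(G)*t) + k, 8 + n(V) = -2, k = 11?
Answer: 4927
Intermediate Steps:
G = 0 (G = -5*0 = 0)
n(V) = -10 (n(V) = -8 - 2 = -10)
O(t) = 11 + t**2 - 10*t (O(t) = (t**2 - 10*t) + 11 = 11 + t**2 - 10*t)
54*90 + O(-4) = 54*90 + (11 + (-4)**2 - 10*(-4)) = 4860 + (11 + 16 + 40) = 4860 + 67 = 4927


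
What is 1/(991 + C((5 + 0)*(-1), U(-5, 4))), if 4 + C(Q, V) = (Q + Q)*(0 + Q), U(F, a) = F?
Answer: 1/1037 ≈ 0.00096432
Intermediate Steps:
C(Q, V) = -4 + 2*Q² (C(Q, V) = -4 + (Q + Q)*(0 + Q) = -4 + (2*Q)*Q = -4 + 2*Q²)
1/(991 + C((5 + 0)*(-1), U(-5, 4))) = 1/(991 + (-4 + 2*((5 + 0)*(-1))²)) = 1/(991 + (-4 + 2*(5*(-1))²)) = 1/(991 + (-4 + 2*(-5)²)) = 1/(991 + (-4 + 2*25)) = 1/(991 + (-4 + 50)) = 1/(991 + 46) = 1/1037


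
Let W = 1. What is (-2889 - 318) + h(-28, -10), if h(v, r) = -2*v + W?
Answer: -3150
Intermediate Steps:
h(v, r) = 1 - 2*v (h(v, r) = -2*v + 1 = 1 - 2*v)
(-2889 - 318) + h(-28, -10) = (-2889 - 318) + (1 - 2*(-28)) = -3207 + (1 + 56) = -3207 + 57 = -3150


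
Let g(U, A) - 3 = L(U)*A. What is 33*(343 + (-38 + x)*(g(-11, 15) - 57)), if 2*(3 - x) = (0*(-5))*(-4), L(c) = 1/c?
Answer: 75264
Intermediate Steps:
g(U, A) = 3 + A/U
x = 3 (x = 3 - 0*(-5)*(-4)/2 = 3 - 0*(-4) = 3 - ½*0 = 3 + 0 = 3)
33*(343 + (-38 + x)*(g(-11, 15) - 57)) = 33*(343 + (-38 + 3)*((3 + 15/(-11)) - 57)) = 33*(343 - 35*((3 + 15*(-1/11)) - 57)) = 33*(343 - 35*((3 - 15/11) - 57)) = 33*(343 - 35*(18/11 - 57)) = 33*(343 - 35*(-609/11)) = 33*(343 + 21315/11) = 33*(25088/11) = 75264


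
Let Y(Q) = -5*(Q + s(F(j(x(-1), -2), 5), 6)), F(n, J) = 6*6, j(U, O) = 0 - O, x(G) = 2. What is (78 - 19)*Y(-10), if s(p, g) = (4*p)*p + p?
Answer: -1536950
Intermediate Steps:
j(U, O) = -O
F(n, J) = 36
s(p, g) = p + 4*p² (s(p, g) = 4*p² + p = p + 4*p²)
Y(Q) = -26100 - 5*Q (Y(Q) = -5*(Q + 36*(1 + 4*36)) = -5*(Q + 36*(1 + 144)) = -5*(Q + 36*145) = -5*(Q + 5220) = -5*(5220 + Q) = -26100 - 5*Q)
(78 - 19)*Y(-10) = (78 - 19)*(-26100 - 5*(-10)) = 59*(-26100 + 50) = 59*(-26050) = -1536950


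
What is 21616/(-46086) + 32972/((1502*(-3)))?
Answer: -44915258/5768431 ≈ -7.7864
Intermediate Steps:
21616/(-46086) + 32972/((1502*(-3))) = 21616*(-1/46086) + 32972/(-4506) = -10808/23043 + 32972*(-1/4506) = -10808/23043 - 16486/2253 = -44915258/5768431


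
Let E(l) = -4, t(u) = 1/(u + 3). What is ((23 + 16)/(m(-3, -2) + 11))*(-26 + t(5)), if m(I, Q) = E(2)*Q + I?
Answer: -8073/128 ≈ -63.070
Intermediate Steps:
t(u) = 1/(3 + u)
m(I, Q) = I - 4*Q (m(I, Q) = -4*Q + I = I - 4*Q)
((23 + 16)/(m(-3, -2) + 11))*(-26 + t(5)) = ((23 + 16)/((-3 - 4*(-2)) + 11))*(-26 + 1/(3 + 5)) = (39/((-3 + 8) + 11))*(-26 + 1/8) = (39/(5 + 11))*(-26 + ⅛) = (39/16)*(-207/8) = -8073/128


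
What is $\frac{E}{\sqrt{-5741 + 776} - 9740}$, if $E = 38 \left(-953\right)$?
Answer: $\frac{70544872}{18974513} + \frac{36214 i \sqrt{4965}}{94872565} \approx 3.7179 + 0.026896 i$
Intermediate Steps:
$E = -36214$
$\frac{E}{\sqrt{-5741 + 776} - 9740} = - \frac{36214}{\sqrt{-5741 + 776} - 9740} = - \frac{36214}{\sqrt{-4965} - 9740} = - \frac{36214}{i \sqrt{4965} - 9740} = - \frac{36214}{-9740 + i \sqrt{4965}}$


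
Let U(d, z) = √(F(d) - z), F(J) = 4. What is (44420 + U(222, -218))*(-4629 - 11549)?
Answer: -718626760 - 16178*√222 ≈ -7.1887e+8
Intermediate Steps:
U(d, z) = √(4 - z)
(44420 + U(222, -218))*(-4629 - 11549) = (44420 + √(4 - 1*(-218)))*(-4629 - 11549) = (44420 + √(4 + 218))*(-16178) = (44420 + √222)*(-16178) = -718626760 - 16178*√222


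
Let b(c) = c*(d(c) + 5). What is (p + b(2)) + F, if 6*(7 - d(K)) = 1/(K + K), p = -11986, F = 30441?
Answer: 221747/12 ≈ 18479.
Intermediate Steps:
d(K) = 7 - 1/(12*K) (d(K) = 7 - 1/(6*(K + K)) = 7 - 1/(2*K)/6 = 7 - 1/(12*K))
b(c) = c*(12 - 1/(12*c)) (b(c) = c*((7 - 1/(12*c)) + 5) = c*(12 - 1/(12*c)))
(p + b(2)) + F = (-11986 + (-1/12 + 12*2)) + 30441 = (-11986 + (-1/12 + 24)) + 30441 = (-11986 + 287/12) + 30441 = -143545/12 + 30441 = 221747/12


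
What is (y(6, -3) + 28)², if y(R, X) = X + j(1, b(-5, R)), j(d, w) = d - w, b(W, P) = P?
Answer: 400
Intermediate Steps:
y(R, X) = 1 + X - R (y(R, X) = X + (1 - R) = 1 + X - R)
(y(6, -3) + 28)² = ((1 - 3 - 1*6) + 28)² = ((1 - 3 - 6) + 28)² = (-8 + 28)² = 20² = 400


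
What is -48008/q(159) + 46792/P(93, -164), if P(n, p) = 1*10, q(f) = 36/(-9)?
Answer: 83406/5 ≈ 16681.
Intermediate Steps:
q(f) = -4 (q(f) = 36*(-⅑) = -4)
P(n, p) = 10
-48008/q(159) + 46792/P(93, -164) = -48008/(-4) + 46792/10 = -48008*(-¼) + 46792*(⅒) = 12002 + 23396/5 = 83406/5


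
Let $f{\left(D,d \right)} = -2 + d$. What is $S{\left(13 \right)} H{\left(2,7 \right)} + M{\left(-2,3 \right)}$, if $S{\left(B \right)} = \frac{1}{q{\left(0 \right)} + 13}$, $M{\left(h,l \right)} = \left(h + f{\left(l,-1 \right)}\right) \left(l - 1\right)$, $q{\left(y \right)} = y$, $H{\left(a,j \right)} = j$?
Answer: $- \frac{123}{13} \approx -9.4615$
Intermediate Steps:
$M{\left(h,l \right)} = \left(-1 + l\right) \left(-3 + h\right)$ ($M{\left(h,l \right)} = \left(h - 3\right) \left(l - 1\right) = \left(h - 3\right) \left(-1 + l\right) = \left(-3 + h\right) \left(-1 + l\right) = \left(-1 + l\right) \left(-3 + h\right)$)
$S{\left(B \right)} = \frac{1}{13}$ ($S{\left(B \right)} = \frac{1}{0 + 13} = \frac{1}{13}$)
$S{\left(13 \right)} H{\left(2,7 \right)} + M{\left(-2,3 \right)} = \frac{1}{13} \cdot 7 - 10 = \frac{7}{13} + \left(3 + 2 - 9 - 6\right) = \frac{7}{13} - 10 = - \frac{123}{13}$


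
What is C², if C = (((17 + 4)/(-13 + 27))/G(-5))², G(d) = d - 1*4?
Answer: 1/1296 ≈ 0.00077160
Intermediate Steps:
G(d) = -4 + d (G(d) = d - 4 = -4 + d)
C = 1/36 (C = (((17 + 4)/(-13 + 27))/(-4 - 5))² = ((21/14)/(-9))² = ((21*(1/14))*(-⅑))² = ((3/2)*(-⅑))² = (-⅙)² = 1/36 ≈ 0.027778)
C² = (1/36)² = 1/1296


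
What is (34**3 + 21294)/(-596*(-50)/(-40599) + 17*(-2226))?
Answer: -1230109101/768188579 ≈ -1.6013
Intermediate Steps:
(34**3 + 21294)/(-596*(-50)/(-40599) + 17*(-2226)) = (39304 + 21294)/(29800*(-1/40599) - 37842) = 60598/(-29800/40599 - 37842) = 60598/(-1536377158/40599) = 60598*(-40599/1536377158) = -1230109101/768188579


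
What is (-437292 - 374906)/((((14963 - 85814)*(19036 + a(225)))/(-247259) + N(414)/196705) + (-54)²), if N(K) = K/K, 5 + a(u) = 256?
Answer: -19751470198647905/205311874706182 ≈ -96.202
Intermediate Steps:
a(u) = 251 (a(u) = -5 + 256 = 251)
N(K) = 1
(-437292 - 374906)/((((14963 - 85814)*(19036 + a(225)))/(-247259) + N(414)/196705) + (-54)²) = (-437292 - 374906)/((((14963 - 85814)*(19036 + 251))/(-247259) + 1/196705) + (-54)²) = -812198/((-70851*19287*(-1/247259) + 1*(1/196705)) + 2916) = -812198/((-1366503237*(-1/247259) + 1/196705) + 2916) = -812198/((1366503237/247259 + 1/196705) + 2916) = -812198/(268798019481344/48637081595 + 2916) = -812198/410623749412364/48637081595 = -812198*48637081595/410623749412364 = -19751470198647905/205311874706182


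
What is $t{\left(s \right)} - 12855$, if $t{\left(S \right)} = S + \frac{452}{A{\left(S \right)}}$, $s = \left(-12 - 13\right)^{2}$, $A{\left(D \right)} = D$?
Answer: $- \frac{7643298}{625} \approx -12229.0$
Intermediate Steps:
$s = 625$ ($s = \left(-25\right)^{2} = 625$)
$t{\left(S \right)} = S + \frac{452}{S}$
$t{\left(s \right)} - 12855 = \left(625 + \frac{452}{625}\right) - 12855 = \frac{391077}{625} - 12855 = - \frac{7643298}{625}$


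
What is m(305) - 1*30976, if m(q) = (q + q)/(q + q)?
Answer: -30975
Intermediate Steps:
m(q) = 1 (m(q) = (2*q)/((2*q)) = (2*q)*(1/(2*q)) = 1)
m(305) - 1*30976 = 1 - 1*30976 = 1 - 30976 = -30975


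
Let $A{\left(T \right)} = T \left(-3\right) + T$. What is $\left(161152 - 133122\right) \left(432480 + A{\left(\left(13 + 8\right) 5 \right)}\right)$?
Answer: $12116528100$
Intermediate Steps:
$A{\left(T \right)} = - 2 T$ ($A{\left(T \right)} = - 3 T + T = - 2 T$)
$\left(161152 - 133122\right) \left(432480 + A{\left(\left(13 + 8\right) 5 \right)}\right) = \left(161152 - 133122\right) \left(432480 - 2 \left(13 + 8\right) 5\right) = 28030 \left(432480 - 2 \cdot 21 \cdot 5\right) = 28030 \left(432480 - 210\right) = 28030 \cdot 432270 = 12116528100$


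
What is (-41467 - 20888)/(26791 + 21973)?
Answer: -62355/48764 ≈ -1.2787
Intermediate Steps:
(-41467 - 20888)/(26791 + 21973) = -62355/48764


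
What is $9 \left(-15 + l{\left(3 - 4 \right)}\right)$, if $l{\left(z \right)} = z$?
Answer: $-144$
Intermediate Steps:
$9 \left(-15 + l{\left(3 - 4 \right)}\right) = 9 \left(-15 + \left(3 - 4\right)\right) = 9 \left(-15 - 1\right) = 9 \left(-16\right) = -144$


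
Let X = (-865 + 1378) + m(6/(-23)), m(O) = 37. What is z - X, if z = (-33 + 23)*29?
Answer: -840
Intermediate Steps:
z = -290 (z = -10*29 = -290)
X = 550 (X = (-865 + 1378) + 37 = 513 + 37 = 550)
z - X = -290 - 1*550 = -290 - 550 = -840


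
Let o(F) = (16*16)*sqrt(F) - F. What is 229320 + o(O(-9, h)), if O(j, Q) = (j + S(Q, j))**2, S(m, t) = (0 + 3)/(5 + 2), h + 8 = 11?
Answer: 11340600/49 ≈ 2.3144e+5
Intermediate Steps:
h = 3 (h = -8 + 11 = 3)
S(m, t) = 3/7
O(j, Q) = (3/7 + j)**2 (O(j, Q) = (j + 3/7)**2 = (3/7 + j)**2)
o(F) = -F + 256*sqrt(F) (o(F) = 256*sqrt(F) - F = -F + 256*sqrt(F))
229320 + o(O(-9, h)) = 229320 + (-(3 + 7*(-9))**2/49 + 256*sqrt((3 + 7*(-9))**2/49)) = 229320 + (-(3 - 63)**2/49 + 256*sqrt((3 - 63)**2/49)) = 229320 + (-(-60)**2/49 + 256*sqrt((1/49)*(-60)**2)) = 229320 + (-3600/49 + 256*sqrt((1/49)*3600)) = 229320 + (-1*3600/49 + 256*sqrt(3600/49)) = 229320 + (-3600/49 + 256*(60/7)) = 229320 + (-3600/49 + 15360/7) = 229320 + 103920/49 = 11340600/49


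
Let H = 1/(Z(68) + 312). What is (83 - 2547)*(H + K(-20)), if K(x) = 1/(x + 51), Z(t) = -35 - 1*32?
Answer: -97152/1085 ≈ -89.541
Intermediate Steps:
Z(t) = -67 (Z(t) = -35 - 32 = -67)
K(x) = 1/(51 + x)
H = 1/245 (H = 1/(-67 + 312) = 1/245 ≈ 0.0040816)
(83 - 2547)*(H + K(-20)) = (83 - 2547)*(1/245 + 1/(51 - 20)) = -2464*(1/245 + 1/31) = -2464*276/7595 = -97152/1085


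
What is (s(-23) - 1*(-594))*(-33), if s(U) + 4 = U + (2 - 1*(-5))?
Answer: -18942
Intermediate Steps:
s(U) = 3 + U (s(U) = -4 + (U + (2 - 1*(-5))) = -4 + (U + (2 + 5)) = -4 + (U + 7) = -4 + (7 + U) = 3 + U)
(s(-23) - 1*(-594))*(-33) = ((3 - 23) - 1*(-594))*(-33) = (-20 + 594)*(-33) = 574*(-33) = -18942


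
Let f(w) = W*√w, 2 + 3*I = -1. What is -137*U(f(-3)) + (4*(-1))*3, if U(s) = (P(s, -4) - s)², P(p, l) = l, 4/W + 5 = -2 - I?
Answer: -6064/3 + 2192*I*√3/3 ≈ -2021.3 + 1265.6*I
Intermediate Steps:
I = -1 (I = -⅔ + (⅓)*(-1) = -⅔ - ⅓ = -1)
W = -⅔ (W = 4/(-5 + (-2 - 1*(-1))) = 4/(-5 + (-2 + 1)) = 4/(-5 - 1) = 4/(-6) = 4*(-⅙) = -⅔ ≈ -0.66667)
f(w) = -2*√w/3
U(s) = (-4 - s)²
-137*U(f(-3)) + (4*(-1))*3 = -137*(4 - 2*I*√3/3)² + (4*(-1))*3 = -137*(4 - 2*I*√3/3)² - 4*3 = -137*(4 - 2*I*√3/3)² - 12 = -12 - 137*(4 - 2*I*√3/3)²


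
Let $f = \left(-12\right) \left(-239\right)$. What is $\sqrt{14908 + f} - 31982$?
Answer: $-31982 + 4 \sqrt{1111} \approx -31849.0$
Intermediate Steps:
$f = 2868$
$\sqrt{14908 + f} - 31982 = \sqrt{14908 + 2868} - 31982 = \sqrt{17776} - 31982 = 4 \sqrt{1111} - 31982 = -31982 + 4 \sqrt{1111}$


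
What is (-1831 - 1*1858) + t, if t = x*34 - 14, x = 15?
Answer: -3193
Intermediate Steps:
t = 496 (t = 15*34 - 14 = 510 - 14 = 496)
(-1831 - 1*1858) + t = (-1831 - 1*1858) + 496 = (-1831 - 1858) + 496 = -3689 + 496 = -3193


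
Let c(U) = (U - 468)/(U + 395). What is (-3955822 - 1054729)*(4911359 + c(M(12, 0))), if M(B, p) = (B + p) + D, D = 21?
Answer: -10532484932900567/428 ≈ -2.4609e+13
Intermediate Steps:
M(B, p) = 21 + B + p (M(B, p) = (B + p) + 21 = 21 + B + p)
c(U) = (-468 + U)/(395 + U)
(-3955822 - 1054729)*(4911359 + c(M(12, 0))) = (-3955822 - 1054729)*(4911359 + (-468 + (21 + 12 + 0))/(395 + (21 + 12 + 0))) = -5010551*(4911359 + (-468 + 33)/(395 + 33)) = -5010551*(4911359 - 435/428) = -5010551*2102061217/428 = -10532484932900567/428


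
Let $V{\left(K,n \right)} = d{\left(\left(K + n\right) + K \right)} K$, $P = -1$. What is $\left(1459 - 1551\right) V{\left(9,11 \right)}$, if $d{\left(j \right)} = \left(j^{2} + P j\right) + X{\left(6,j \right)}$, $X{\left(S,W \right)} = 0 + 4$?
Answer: $-675648$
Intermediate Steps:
$X{\left(S,W \right)} = 4$
$d{\left(j \right)} = 4 + j^{2} - j$ ($d{\left(j \right)} = \left(j^{2} - j\right) + 4 = 4 + j^{2} - j$)
$V{\left(K,n \right)} = K \left(4 + \left(n + 2 K\right)^{2} - n - 2 K\right)$ ($V{\left(K,n \right)} = \left(4 + \left(\left(K + n\right) + K\right)^{2} - \left(\left(K + n\right) + K\right)\right) K = \left(4 + \left(n + 2 K\right)^{2} - \left(n + 2 K\right)\right) K = \left(4 + \left(n + 2 K\right)^{2} - n - 2 K\right) K = K \left(4 + \left(n + 2 K\right)^{2} - n - 2 K\right)$)
$\left(1459 - 1551\right) V{\left(9,11 \right)} = \left(1459 - 1551\right) \left(\left(-1\right) 9 \left(-4 + 11 - \left(11 + 2 \cdot 9\right)^{2} + 2 \cdot 9\right)\right) = - 92 \left(\left(-1\right) 9 \left(-4 + 11 - \left(11 + 18\right)^{2} + 18\right)\right) = - 92 \left(\left(-1\right) 9 \left(-4 + 11 - 29^{2} + 18\right)\right) = - 92 \left(\left(-1\right) 9 \left(-4 + 11 - 841 + 18\right)\right) = - 92 \left(\left(-1\right) 9 \left(-816\right)\right) = \left(-92\right) 7344 = -675648$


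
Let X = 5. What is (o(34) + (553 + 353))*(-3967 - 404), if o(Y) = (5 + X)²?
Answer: -4397226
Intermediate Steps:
o(Y) = 100 (o(Y) = (5 + 5)² = 10² = 100)
(o(34) + (553 + 353))*(-3967 - 404) = (100 + (553 + 353))*(-3967 - 404) = (100 + 906)*(-4371) = 1006*(-4371) = -4397226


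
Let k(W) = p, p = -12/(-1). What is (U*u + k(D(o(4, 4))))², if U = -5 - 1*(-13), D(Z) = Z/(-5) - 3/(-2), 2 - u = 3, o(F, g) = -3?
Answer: 16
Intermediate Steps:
u = -1 (u = 2 - 1*3 = 2 - 3 = -1)
D(Z) = 3/2 - Z/5 (D(Z) = Z*(-⅕) - 3*(-½) = -Z/5 + 3/2 = 3/2 - Z/5)
p = 12 (p = -12*(-1) = 12)
U = 8 (U = -5 + 13 = 8)
k(W) = 12
(U*u + k(D(o(4, 4))))² = (8*(-1) + 12)² = (-8 + 12)² = 4² = 16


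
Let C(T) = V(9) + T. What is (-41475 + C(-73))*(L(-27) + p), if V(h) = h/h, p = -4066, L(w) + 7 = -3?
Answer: 169345572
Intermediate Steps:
L(w) = -10 (L(w) = -7 - 3 = -10)
V(h) = 1
C(T) = 1 + T
(-41475 + C(-73))*(L(-27) + p) = (-41475 + (1 - 73))*(-10 - 4066) = (-41475 - 72)*(-4076) = -41547*(-4076) = 169345572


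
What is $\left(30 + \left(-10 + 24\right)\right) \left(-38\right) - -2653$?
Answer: $981$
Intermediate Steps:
$\left(30 + \left(-10 + 24\right)\right) \left(-38\right) - -2653 = \left(30 + 14\right) \left(-38\right) + 2653 = 44 \left(-38\right) + 2653 = -1672 + 2653 = 981$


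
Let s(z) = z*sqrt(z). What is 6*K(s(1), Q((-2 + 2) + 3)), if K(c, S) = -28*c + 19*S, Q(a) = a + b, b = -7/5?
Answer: 72/5 ≈ 14.400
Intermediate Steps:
b = -7/5 (b = -7*1/5 = -7/5 ≈ -1.4000)
s(z) = z**(3/2)
Q(a) = -7/5 + a (Q(a) = a - 7/5 = -7/5 + a)
6*K(s(1), Q((-2 + 2) + 3)) = 6*(-28*1**(3/2) + 19*(-7/5 + ((-2 + 2) + 3))) = 6*(-28*1 + 19*(-7/5 + (0 + 3))) = 6*(-28 + 19*(-7/5 + 3)) = 6*(-28 + 19*(8/5)) = 6*(-28 + 152/5) = 6*(12/5) = 72/5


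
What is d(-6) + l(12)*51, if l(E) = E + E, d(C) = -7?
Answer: 1217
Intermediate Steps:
l(E) = 2*E
d(-6) + l(12)*51 = -7 + (2*12)*51 = -7 + 24*51 = -7 + 1224 = 1217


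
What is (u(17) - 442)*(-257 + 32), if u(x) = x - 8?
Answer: 97425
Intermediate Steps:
u(x) = -8 + x
(u(17) - 442)*(-257 + 32) = ((-8 + 17) - 442)*(-257 + 32) = (9 - 442)*(-225) = -433*(-225) = 97425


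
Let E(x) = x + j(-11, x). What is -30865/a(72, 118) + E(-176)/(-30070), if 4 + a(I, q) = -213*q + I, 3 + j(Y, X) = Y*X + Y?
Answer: 4558481/3885230 ≈ 1.1733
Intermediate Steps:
j(Y, X) = -3 + Y + X*Y (j(Y, X) = -3 + (Y*X + Y) = -3 + (X*Y + Y) = -3 + (Y + X*Y) = -3 + Y + X*Y)
a(I, q) = -4 + I - 213*q (a(I, q) = -4 + (-213*q + I) = -4 + (I - 213*q) = -4 + I - 213*q)
E(x) = -14 - 10*x (E(x) = x + (-3 - 11 + x*(-11)) = x + (-3 - 11 - 11*x) = x + (-14 - 11*x) = -14 - 10*x)
-30865/a(72, 118) + E(-176)/(-30070) = -30865/(-4 + 72 - 213*118) + (-14 - 10*(-176))/(-30070) = -30865/(-4 + 72 - 25134) + (-14 + 1760)*(-1/30070) = -30865/(-25066) + 1746*(-1/30070) = -30865*(-1/25066) - 9/155 = 30865/25066 - 9/155 = 4558481/3885230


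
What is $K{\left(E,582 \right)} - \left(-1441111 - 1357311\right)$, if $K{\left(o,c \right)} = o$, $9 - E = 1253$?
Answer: $2797178$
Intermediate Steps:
$E = -1244$ ($E = 9 - 1253 = -1244$)
$K{\left(E,582 \right)} - \left(-1441111 - 1357311\right) = -1244 - \left(-1441111 - 1357311\right) = -1244 - -2798422 = -1244 + 2798422 = 2797178$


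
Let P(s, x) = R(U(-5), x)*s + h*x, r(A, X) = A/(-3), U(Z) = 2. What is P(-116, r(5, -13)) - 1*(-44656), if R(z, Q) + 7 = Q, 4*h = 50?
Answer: 91281/2 ≈ 45641.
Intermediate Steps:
h = 25/2 (h = (1/4)*50 = 25/2 ≈ 12.500)
R(z, Q) = -7 + Q
r(A, X) = -A/3 (r(A, X) = A*(-1/3) = -A/3)
P(s, x) = 25*x/2 + s*(-7 + x) (P(s, x) = (-7 + x)*s + 25*x/2 = s*(-7 + x) + 25*x/2 = 25*x/2 + s*(-7 + x))
P(-116, r(5, -13)) - 1*(-44656) = (25*(-1/3*5)/2 - 116*(-7 - 1/3*5)) - 1*(-44656) = ((25/2)*(-5/3) - 116*(-7 - 5/3)) + 44656 = (-125/6 - 116*(-26/3)) + 44656 = (-125/6 + 3016/3) + 44656 = 1969/2 + 44656 = 91281/2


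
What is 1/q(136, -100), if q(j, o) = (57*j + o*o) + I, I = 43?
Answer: 1/17795 ≈ 5.6196e-5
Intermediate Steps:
q(j, o) = 43 + o² + 57*j (q(j, o) = (57*j + o*o) + 43 = (57*j + o²) + 43 = (o² + 57*j) + 43 = 43 + o² + 57*j)
1/q(136, -100) = 1/(43 + (-100)² + 57*136) = 1/(43 + 10000 + 7752) = 1/17795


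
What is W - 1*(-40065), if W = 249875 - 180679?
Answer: 109261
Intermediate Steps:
W = 69196
W - 1*(-40065) = 69196 - 1*(-40065) = 69196 + 40065 = 109261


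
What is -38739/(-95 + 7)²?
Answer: -38739/7744 ≈ -5.0025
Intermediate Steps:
-38739/(-95 + 7)² = -38739/((-88)²) = -38739/7744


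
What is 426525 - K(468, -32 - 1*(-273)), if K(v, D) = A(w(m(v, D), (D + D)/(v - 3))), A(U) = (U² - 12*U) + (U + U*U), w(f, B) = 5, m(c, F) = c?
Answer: 426530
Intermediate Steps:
A(U) = -11*U + 2*U² (A(U) = (U² - 12*U) + (U + U²) = -11*U + 2*U²)
K(v, D) = -5 (K(v, D) = 5*(-11 + 2*5) = 5*(-11 + 10) = 5*(-1) = -5)
426525 - K(468, -32 - 1*(-273)) = 426525 - 1*(-5) = 426525 + 5 = 426530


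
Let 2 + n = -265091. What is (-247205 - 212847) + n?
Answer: -725145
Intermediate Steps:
n = -265093 (n = -2 - 265091 = -265093)
(-247205 - 212847) + n = (-247205 - 212847) - 265093 = -460052 - 265093 = -725145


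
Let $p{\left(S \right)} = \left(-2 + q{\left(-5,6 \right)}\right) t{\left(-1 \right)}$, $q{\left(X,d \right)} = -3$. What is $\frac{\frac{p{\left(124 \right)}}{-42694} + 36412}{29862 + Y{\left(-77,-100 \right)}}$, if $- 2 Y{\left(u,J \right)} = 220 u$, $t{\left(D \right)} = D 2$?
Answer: $\frac{777286959}{818273204} \approx 0.94991$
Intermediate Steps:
$t{\left(D \right)} = 2 D$
$p{\left(S \right)} = 10$ ($p{\left(S \right)} = \left(-2 - 3\right) 2 \left(-1\right) = \left(-5\right) \left(-2\right) = 10$)
$Y{\left(u,J \right)} = - 110 u$ ($Y{\left(u,J \right)} = - \frac{220 u}{2} = - 110 u$)
$\frac{\frac{p{\left(124 \right)}}{-42694} + 36412}{29862 + Y{\left(-77,-100 \right)}} = \frac{\frac{10}{-42694} + 36412}{29862 - -8470} = \frac{10 \left(- \frac{1}{42694}\right) + 36412}{29862 + 8470} = \frac{- \frac{5}{21347} + 36412}{38332} = \frac{777286959}{21347} \cdot \frac{1}{38332} = \frac{777286959}{818273204}$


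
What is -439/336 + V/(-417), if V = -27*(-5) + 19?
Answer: -78269/46704 ≈ -1.6759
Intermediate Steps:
V = 154 (V = 135 + 19 = 154)
-439/336 + V/(-417) = -439/336 + 154/(-417) = -439*1/336 + 154*(-1/417) = -439/336 - 154/417 = -78269/46704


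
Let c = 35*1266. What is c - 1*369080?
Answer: -324770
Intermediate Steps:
c = 44310
c - 1*369080 = 44310 - 1*369080 = 44310 - 369080 = -324770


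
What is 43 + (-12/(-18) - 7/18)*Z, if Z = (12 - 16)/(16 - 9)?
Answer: 2699/63 ≈ 42.841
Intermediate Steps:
Z = -4/7 ≈ -0.57143
43 + (-12/(-18) - 7/18)*Z = 43 + (-12/(-18) - 7/18)*(-4/7) = 43 + (-12*(-1/18) - 7*1/18)*(-4/7) = 43 + (⅔ - 7/18)*(-4/7) = 43 + (5/18)*(-4/7) = 43 - 10/63 = 2699/63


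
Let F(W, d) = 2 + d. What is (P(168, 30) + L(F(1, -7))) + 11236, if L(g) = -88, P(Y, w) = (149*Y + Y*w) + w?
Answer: 41250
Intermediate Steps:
P(Y, w) = w + 149*Y + Y*w
(P(168, 30) + L(F(1, -7))) + 11236 = ((30 + 149*168 + 168*30) - 88) + 11236 = ((30 + 25032 + 5040) - 88) + 11236 = (30102 - 88) + 11236 = 30014 + 11236 = 41250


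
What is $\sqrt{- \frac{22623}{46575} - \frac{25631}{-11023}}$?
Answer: $\frac{4 \sqrt{14964398628774}}{11408805} \approx 1.3563$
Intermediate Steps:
$\sqrt{- \frac{22623}{46575} - \frac{25631}{-11023}} = \sqrt{\left(-22623\right) \frac{1}{46575} - - \frac{25631}{11023}} = \sqrt{- \frac{7541}{15525} + \frac{25631}{11023}} = \sqrt{\frac{314796832}{171132075}} = \frac{4 \sqrt{14964398628774}}{11408805}$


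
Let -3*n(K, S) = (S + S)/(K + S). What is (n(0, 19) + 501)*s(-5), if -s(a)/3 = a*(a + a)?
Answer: -75050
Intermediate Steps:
s(a) = -6*a² (s(a) = -3*a*(a + a) = -3*a*2*a = -6*a²)
n(K, S) = -2*S/(3*(K + S)) (n(K, S) = -(S + S)/(3*(K + S)) = -2*S/(3*(K + S)))
(n(0, 19) + 501)*s(-5) = (-2*19/(3*0 + 3*19) + 501)*(-6*(-5)²) = (-2*19/(0 + 57) + 501)*(-6*25) = (-2*19/57 + 501)*(-150) = (-2*19*1/57 + 501)*(-150) = (-⅔ + 501)*(-150) = (1501/3)*(-150) = -75050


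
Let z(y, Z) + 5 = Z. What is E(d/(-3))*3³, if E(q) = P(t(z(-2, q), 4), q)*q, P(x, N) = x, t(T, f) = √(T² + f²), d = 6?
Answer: -54*√65 ≈ -435.36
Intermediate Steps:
z(y, Z) = -5 + Z
E(q) = q*√(16 + (-5 + q)²) (E(q) = √((-5 + q)² + 4²)*q = √((-5 + q)² + 16)*q = √(16 + (-5 + q)²)*q = q*√(16 + (-5 + q)²))
E(d/(-3))*3³ = ((6/(-3))*√(16 + (-5 + 6/(-3))²))*3³ = ((6*(-⅓))*√(16 + (-5 + 6*(-⅓))²))*27 = -2*√(16 + (-5 - 2)²)*27 = -2*√(16 + (-7)²)*27 = -2*√(16 + 49)*27 = -2*√65*27 = -54*√65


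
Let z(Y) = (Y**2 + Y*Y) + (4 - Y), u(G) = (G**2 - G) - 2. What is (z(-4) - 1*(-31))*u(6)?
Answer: 1988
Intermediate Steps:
u(G) = -2 + G**2 - G
z(Y) = 4 - Y + 2*Y**2 (z(Y) = (Y**2 + Y**2) + (4 - Y) = 2*Y**2 + (4 - Y) = 4 - Y + 2*Y**2)
(z(-4) - 1*(-31))*u(6) = ((4 - 1*(-4) + 2*(-4)**2) - 1*(-31))*(-2 + 6**2 - 1*6) = ((4 + 4 + 2*16) + 31)*(-2 + 36 - 6) = ((4 + 4 + 32) + 31)*28 = (40 + 31)*28 = 71*28 = 1988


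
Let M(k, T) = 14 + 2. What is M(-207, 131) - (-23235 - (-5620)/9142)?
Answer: 106277511/4571 ≈ 23250.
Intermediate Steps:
M(k, T) = 16
M(-207, 131) - (-23235 - (-5620)/9142) = 16 - (-23235 - (-5620)/9142) = 16 - (-23235 - 1*(-2810/4571)) = 16 - (-23235 + 2810/4571) = 16 - 1*(-106204375/4571) = 16 + 106204375/4571 = 106277511/4571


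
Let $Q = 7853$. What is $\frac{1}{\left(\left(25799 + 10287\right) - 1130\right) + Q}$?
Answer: $\frac{1}{42809} \approx 2.336 \cdot 10^{-5}$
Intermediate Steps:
$\frac{1}{\left(\left(25799 + 10287\right) - 1130\right) + Q} = \frac{1}{\left(\left(25799 + 10287\right) - 1130\right) + 7853} = \frac{1}{\left(36086 - 1130\right) + 7853} = \frac{1}{34956 + 7853} = \frac{1}{42809}$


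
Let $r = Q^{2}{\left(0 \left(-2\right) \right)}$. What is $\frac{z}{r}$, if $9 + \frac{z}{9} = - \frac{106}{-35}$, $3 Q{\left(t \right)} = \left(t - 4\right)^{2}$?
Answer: $- \frac{16929}{8960} \approx -1.8894$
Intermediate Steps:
$Q{\left(t \right)} = \frac{\left(-4 + t\right)^{2}}{3}$ ($Q{\left(t \right)} = \frac{\left(t - 4\right)^{2}}{3} = \frac{\left(-4 + t\right)^{2}}{3}$)
$z = - \frac{1881}{35}$ ($z = -81 + 9 \left(- \frac{106}{-35}\right) = -81 + 9 \left(\left(-106\right) \left(- \frac{1}{35}\right)\right) = -81 + 9 \cdot \frac{106}{35} = -81 + \frac{954}{35} = - \frac{1881}{35} \approx -53.743$)
$r = \frac{256}{9}$ ($r = \left(\frac{\left(-4 + 0 \left(-2\right)\right)^{2}}{3}\right)^{2} = \left(\frac{\left(-4 + 0\right)^{2}}{3}\right)^{2} = \left(\frac{\left(-4\right)^{2}}{3}\right)^{2} = \left(\frac{1}{3} \cdot 16\right)^{2} = \left(\frac{16}{3}\right)^{2} = \frac{256}{9} \approx 28.444$)
$\frac{z}{r} = - \frac{1881}{35 \cdot \frac{256}{9}} = \left(- \frac{1881}{35}\right) \frac{9}{256} = - \frac{16929}{8960}$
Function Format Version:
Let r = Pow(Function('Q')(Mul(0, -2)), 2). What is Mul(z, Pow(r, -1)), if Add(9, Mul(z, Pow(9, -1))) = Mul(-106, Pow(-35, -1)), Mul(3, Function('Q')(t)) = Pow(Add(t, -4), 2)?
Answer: Rational(-16929, 8960) ≈ -1.8894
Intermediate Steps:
Function('Q')(t) = Mul(Rational(1, 3), Pow(Add(-4, t), 2)) (Function('Q')(t) = Mul(Rational(1, 3), Pow(Add(t, -4), 2)) = Mul(Rational(1, 3), Pow(Add(-4, t), 2)))
z = Rational(-1881, 35) (z = Add(-81, Mul(9, Mul(-106, Pow(-35, -1)))) = Add(-81, Mul(9, Mul(-106, Rational(-1, 35)))) = Add(-81, Mul(9, Rational(106, 35))) = Add(-81, Rational(954, 35)) = Rational(-1881, 35) ≈ -53.743)
r = Rational(256, 9) (r = Pow(Mul(Rational(1, 3), Pow(Add(-4, Mul(0, -2)), 2)), 2) = Pow(Mul(Rational(1, 3), Pow(Add(-4, 0), 2)), 2) = Pow(Mul(Rational(1, 3), Pow(-4, 2)), 2) = Pow(Mul(Rational(1, 3), 16), 2) = Pow(Rational(16, 3), 2) = Rational(256, 9) ≈ 28.444)
Mul(z, Pow(r, -1)) = Mul(Rational(-1881, 35), Pow(Rational(256, 9), -1)) = Mul(Rational(-1881, 35), Rational(9, 256)) = Rational(-16929, 8960)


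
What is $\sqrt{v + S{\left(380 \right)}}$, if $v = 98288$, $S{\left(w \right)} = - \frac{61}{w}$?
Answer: $\frac{3 \sqrt{394243445}}{190} \approx 313.51$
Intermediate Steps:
$\sqrt{v + S{\left(380 \right)}} = \sqrt{98288 - \frac{61}{380}} = \sqrt{\frac{37349379}{380}} = \frac{3 \sqrt{394243445}}{190}$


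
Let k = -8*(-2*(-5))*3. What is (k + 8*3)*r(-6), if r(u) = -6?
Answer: 1296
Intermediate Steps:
k = -240 (k = -80*3 = -8*30 = -240)
(k + 8*3)*r(-6) = (-240 + 8*3)*(-6) = (-240 + 24)*(-6) = -216*(-6) = 1296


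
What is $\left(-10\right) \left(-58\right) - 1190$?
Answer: $-610$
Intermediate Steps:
$\left(-10\right) \left(-58\right) - 1190 = 580 - 1190 = -610$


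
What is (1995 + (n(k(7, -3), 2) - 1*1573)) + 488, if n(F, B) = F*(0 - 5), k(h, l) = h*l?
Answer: 1015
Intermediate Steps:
n(F, B) = -5*F (n(F, B) = F*(-5) = -5*F)
(1995 + (n(k(7, -3), 2) - 1*1573)) + 488 = (1995 + (-35*(-3) - 1*1573)) + 488 = (1995 + (-5*(-21) - 1573)) + 488 = (1995 + (105 - 1573)) + 488 = (1995 - 1468) + 488 = 527 + 488 = 1015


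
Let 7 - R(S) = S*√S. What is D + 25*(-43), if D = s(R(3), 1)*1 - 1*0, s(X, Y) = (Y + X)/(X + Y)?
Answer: -1074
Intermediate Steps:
R(S) = 7 - S^(3/2) (R(S) = 7 - S*√S = 7 - S^(3/2))
s(X, Y) = 1 (s(X, Y) = (X + Y)/(X + Y) = 1)
D = 1 (D = 1*1 - 1*0 = 1 + 0 = 1)
D + 25*(-43) = 1 + 25*(-43) = 1 - 1075 = -1074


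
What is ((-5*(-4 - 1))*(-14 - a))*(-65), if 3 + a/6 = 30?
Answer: 286000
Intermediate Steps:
a = 162 (a = -18 + 6*30 = -18 + 180 = 162)
((-5*(-4 - 1))*(-14 - a))*(-65) = ((-5*(-4 - 1))*(-14 - 1*162))*(-65) = ((-5*(-5))*(-14 - 162))*(-65) = (25*(-176))*(-65) = -4400*(-65) = 286000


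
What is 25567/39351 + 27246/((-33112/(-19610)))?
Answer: 5256463032391/325747578 ≈ 16137.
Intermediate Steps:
25567/39351 + 27246/((-33112/(-19610))) = 25567*(1/39351) + 27246/((-33112*(-1/19610))) = 25567/39351 + 27246/(16556/9805) = 25567/39351 + 27246*(9805/16556) = 25567/39351 + 133573515/8278 = 5256463032391/325747578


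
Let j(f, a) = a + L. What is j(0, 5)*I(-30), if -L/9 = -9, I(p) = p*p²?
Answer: -2322000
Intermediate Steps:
I(p) = p³
L = 81 (L = -9*(-9) = 81)
j(f, a) = 81 + a (j(f, a) = a + 81 = 81 + a)
j(0, 5)*I(-30) = (81 + 5)*(-30)³ = 86*(-27000) = -2322000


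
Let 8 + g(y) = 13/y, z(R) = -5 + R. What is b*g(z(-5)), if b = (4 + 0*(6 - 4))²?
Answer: -744/5 ≈ -148.80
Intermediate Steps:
g(y) = -8 + 13/y
b = 16 (b = (4 + 0*2)² = (4 + 0)² = 4² = 16)
b*g(z(-5)) = 16*(-8 + 13/(-5 - 5)) = 16*(-8 + 13/(-10)) = 16*(-8 + 13*(-⅒)) = 16*(-8 - 13/10) = 16*(-93/10) = -744/5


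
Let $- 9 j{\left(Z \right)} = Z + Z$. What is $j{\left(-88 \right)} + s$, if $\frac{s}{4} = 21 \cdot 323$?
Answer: $\frac{244364}{9} \approx 27152.0$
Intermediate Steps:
$j{\left(Z \right)} = - \frac{2 Z}{9}$ ($j{\left(Z \right)} = - \frac{Z + Z}{9} = - \frac{2 Z}{9}$)
$s = 27132$ ($s = 4 \cdot 21 \cdot 323 = 4 \cdot 6783 = 27132$)
$j{\left(-88 \right)} + s = \left(- \frac{2}{9}\right) \left(-88\right) + 27132 = \frac{176}{9} + 27132 = \frac{244364}{9}$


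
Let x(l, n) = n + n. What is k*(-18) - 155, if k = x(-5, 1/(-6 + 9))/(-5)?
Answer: -763/5 ≈ -152.60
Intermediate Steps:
x(l, n) = 2*n
k = -2/15 (k = (2/(-6 + 9))/(-5) = (2/3)*(-⅕) = (2*(⅓))*(-⅕) = (⅔)*(-⅕) = -2/15 ≈ -0.13333)
k*(-18) - 155 = -2/15*(-18) - 155 = 12/5 - 155 = -763/5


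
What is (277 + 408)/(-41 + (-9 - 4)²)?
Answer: 685/128 ≈ 5.3516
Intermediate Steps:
(277 + 408)/(-41 + (-9 - 4)²) = 685/(-41 + (-13)²) = 685/(-41 + 169) = 685/128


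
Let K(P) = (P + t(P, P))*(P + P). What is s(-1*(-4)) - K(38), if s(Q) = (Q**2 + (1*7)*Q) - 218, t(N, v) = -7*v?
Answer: 17154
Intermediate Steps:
s(Q) = -218 + Q**2 + 7*Q (s(Q) = (Q**2 + 7*Q) - 218 = -218 + Q**2 + 7*Q)
K(P) = -12*P**2 (K(P) = (P - 7*P)*(P + P) = (-6*P)*(2*P) = -12*P**2)
s(-1*(-4)) - K(38) = (-218 + (-1*(-4))**2 + 7*(-1*(-4))) - (-12)*38**2 = (-218 + 4**2 + 7*4) - (-12)*1444 = (-218 + 16 + 28) - 1*(-17328) = -174 + 17328 = 17154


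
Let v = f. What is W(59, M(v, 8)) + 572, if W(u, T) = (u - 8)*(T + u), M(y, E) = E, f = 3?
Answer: 3989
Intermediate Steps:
v = 3
W(u, T) = (-8 + u)*(T + u)
W(59, M(v, 8)) + 572 = (59**2 - 8*8 - 8*59 + 8*59) + 572 = (3481 - 64 - 472 + 472) + 572 = 3417 + 572 = 3989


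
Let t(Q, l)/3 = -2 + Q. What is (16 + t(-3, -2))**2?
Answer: 1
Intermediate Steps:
t(Q, l) = -6 + 3*Q (t(Q, l) = 3*(-2 + Q) = -6 + 3*Q)
(16 + t(-3, -2))**2 = (16 + (-6 + 3*(-3)))**2 = (16 + (-6 - 9))**2 = (16 - 15)**2 = 1**2 = 1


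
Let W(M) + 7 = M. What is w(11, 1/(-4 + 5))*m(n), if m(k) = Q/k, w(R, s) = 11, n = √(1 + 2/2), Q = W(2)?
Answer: -55*√2/2 ≈ -38.891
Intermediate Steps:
W(M) = -7 + M
Q = -5 (Q = -7 + 2 = -5)
n = √2 (n = √(1 + 2*(½)) = √(1 + 1) = √2 ≈ 1.4142)
m(k) = -5/k
w(11, 1/(-4 + 5))*m(n) = 11*(-5*√2/2) = -55*√2/2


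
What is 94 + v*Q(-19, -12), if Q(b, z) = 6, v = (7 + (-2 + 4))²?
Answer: 580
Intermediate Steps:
v = 81 (v = (7 + 2)² = 9² = 81)
94 + v*Q(-19, -12) = 94 + 81*6 = 94 + 486 = 580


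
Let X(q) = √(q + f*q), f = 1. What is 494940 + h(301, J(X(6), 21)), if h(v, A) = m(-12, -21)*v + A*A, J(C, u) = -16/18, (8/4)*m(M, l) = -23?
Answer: 79619645/162 ≈ 4.9148e+5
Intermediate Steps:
m(M, l) = -23/2 (m(M, l) = (½)*(-23) = -23/2)
X(q) = √2*√q (X(q) = √(q + 1*q) = √(q + q) = √(2*q) = √2*√q)
J(C, u) = -8/9 (J(C, u) = -16*1/18 = -8/9)
h(v, A) = A² - 23*v/2 (h(v, A) = -23*v/2 + A*A = -23*v/2 + A² = A² - 23*v/2)
494940 + h(301, J(X(6), 21)) = 494940 + ((-8/9)² - 23/2*301) = 494940 + (64/81 - 6923/2) = 494940 - 560635/162 = 79619645/162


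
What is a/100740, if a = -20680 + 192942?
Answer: 86131/50370 ≈ 1.7100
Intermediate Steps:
a = 172262
a/100740 = 172262/100740 = 172262*(1/100740) = 86131/50370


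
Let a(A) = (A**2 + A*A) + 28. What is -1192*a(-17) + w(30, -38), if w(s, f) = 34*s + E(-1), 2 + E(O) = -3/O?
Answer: -721331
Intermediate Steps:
E(O) = -2 - 3/O
w(s, f) = 1 + 34*s (w(s, f) = 34*s + (-2 - 3/(-1)) = 34*s + (-2 - 3*(-1)) = 34*s + (-2 + 3) = 34*s + 1 = 1 + 34*s)
a(A) = 28 + 2*A**2 (a(A) = (A**2 + A**2) + 28 = 2*A**2 + 28 = 28 + 2*A**2)
-1192*a(-17) + w(30, -38) = -1192*(28 + 2*(-17)**2) + (1 + 34*30) = -1192*(28 + 2*289) + (1 + 1020) = -1192*(28 + 578) + 1021 = -1192*606 + 1021 = -722352 + 1021 = -721331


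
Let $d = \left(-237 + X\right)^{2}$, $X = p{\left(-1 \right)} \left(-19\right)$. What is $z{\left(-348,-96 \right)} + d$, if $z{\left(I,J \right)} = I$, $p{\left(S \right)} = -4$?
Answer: $25573$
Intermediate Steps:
$X = 76$ ($X = \left(-4\right) \left(-19\right) = 76$)
$d = 25921$ ($d = \left(-237 + 76\right)^{2} = \left(-161\right)^{2} = 25921$)
$z{\left(-348,-96 \right)} + d = -348 + 25921 = 25573$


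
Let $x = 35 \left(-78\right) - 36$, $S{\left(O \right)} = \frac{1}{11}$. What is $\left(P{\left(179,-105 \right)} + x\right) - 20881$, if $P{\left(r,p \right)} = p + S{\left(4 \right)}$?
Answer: $- \frac{261271}{11} \approx -23752.0$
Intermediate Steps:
$S{\left(O \right)} = \frac{1}{11}$
$x = -2766$ ($x = -2730 - 36 = -2766$)
$P{\left(r,p \right)} = \frac{1}{11} + p$ ($P{\left(r,p \right)} = p + \frac{1}{11} = \frac{1}{11} + p$)
$\left(P{\left(179,-105 \right)} + x\right) - 20881 = \left(\left(\frac{1}{11} - 105\right) - 2766\right) - 20881 = \left(- \frac{1154}{11} - 2766\right) - 20881 = - \frac{31580}{11} - 20881 = - \frac{261271}{11}$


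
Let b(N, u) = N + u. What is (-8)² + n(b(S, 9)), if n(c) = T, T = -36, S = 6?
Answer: 28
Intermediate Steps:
n(c) = -36
(-8)² + n(b(S, 9)) = (-8)² - 36 = 64 - 36 = 28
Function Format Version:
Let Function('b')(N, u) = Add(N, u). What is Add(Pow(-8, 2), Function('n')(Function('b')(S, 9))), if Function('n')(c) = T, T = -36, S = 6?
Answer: 28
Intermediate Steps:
Function('n')(c) = -36
Add(Pow(-8, 2), Function('n')(Function('b')(S, 9))) = Add(Pow(-8, 2), -36) = Add(64, -36) = 28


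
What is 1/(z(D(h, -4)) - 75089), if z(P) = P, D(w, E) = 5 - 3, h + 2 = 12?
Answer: -1/75087 ≈ -1.3318e-5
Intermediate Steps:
h = 10 (h = -2 + 12 = 10)
D(w, E) = 2
1/(z(D(h, -4)) - 75089) = 1/(2 - 75089) = 1/(-75087) = -1/75087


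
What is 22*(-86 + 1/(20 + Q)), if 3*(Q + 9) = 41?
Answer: -69971/37 ≈ -1891.1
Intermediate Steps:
Q = 14/3 (Q = -9 + (⅓)*41 = -9 + 41/3 = 14/3 ≈ 4.6667)
22*(-86 + 1/(20 + Q)) = 22*(-86 + 1/(20 + 14/3)) = 22*(-86 + 1/(74/3)) = 22*(-86 + 3/74) = 22*(-6361/74) = -69971/37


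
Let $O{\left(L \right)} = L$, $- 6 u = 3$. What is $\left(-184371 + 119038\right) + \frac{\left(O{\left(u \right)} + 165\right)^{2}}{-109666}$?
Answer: $- \frac{28659343353}{438664} \approx -65333.0$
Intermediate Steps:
$u = - \frac{1}{2}$ ($u = \left(- \frac{1}{6}\right) 3 = - \frac{1}{2} \approx -0.5$)
$\left(-184371 + 119038\right) + \frac{\left(O{\left(u \right)} + 165\right)^{2}}{-109666} = \left(-184371 + 119038\right) + \frac{\left(- \frac{1}{2} + 165\right)^{2}}{-109666} = -65333 + \left(\frac{329}{2}\right)^{2} \left(- \frac{1}{109666}\right) = -65333 + \frac{108241}{4} \left(- \frac{1}{109666}\right) = -65333 - \frac{108241}{438664} = - \frac{28659343353}{438664}$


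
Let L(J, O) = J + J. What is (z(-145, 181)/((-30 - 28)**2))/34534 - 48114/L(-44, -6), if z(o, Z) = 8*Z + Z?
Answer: 63517248207/116172376 ≈ 546.75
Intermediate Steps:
L(J, O) = 2*J
z(o, Z) = 9*Z
(z(-145, 181)/((-30 - 28)**2))/34534 - 48114/L(-44, -6) = ((9*181)/((-30 - 28)**2))/34534 - 48114/(2*(-44)) = (1629/((-58)**2))*(1/34534) - 48114/(-88) = (1629/3364)*(1/34534) - 48114*(-1/88) = (1629*(1/3364))*(1/34534) + 2187/4 = (1629/3364)*(1/34534) + 2187/4 = 1629/116172376 + 2187/4 = 63517248207/116172376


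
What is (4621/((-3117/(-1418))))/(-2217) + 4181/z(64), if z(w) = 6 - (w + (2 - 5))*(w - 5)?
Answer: -52435749163/24829027677 ≈ -2.1119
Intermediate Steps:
z(w) = 6 - (-5 + w)*(-3 + w) (z(w) = 6 - (w - 3)*(-5 + w) = 6 - (-3 + w)*(-5 + w) = 6 - (-5 + w)*(-3 + w))
(4621/((-3117/(-1418))))/(-2217) + 4181/z(64) = (4621/((-3117/(-1418))))/(-2217) + 4181/(-9 - 1*64**2 + 8*64) = (4621/((-3117*(-1/1418))))*(-1/2217) + 4181/(-9 - 1*4096 + 512) = (4621/(3117/1418))*(-1/2217) + 4181/(-9 - 4096 + 512) = (4621*(1418/3117))*(-1/2217) + 4181/(-3593) = (6552578/3117)*(-1/2217) + 4181*(-1/3593) = -6552578/6910389 - 4181/3593 = -52435749163/24829027677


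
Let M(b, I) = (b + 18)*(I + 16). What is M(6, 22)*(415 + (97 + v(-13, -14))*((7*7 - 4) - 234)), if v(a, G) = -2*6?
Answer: -14272800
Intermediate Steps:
M(b, I) = (16 + I)*(18 + b) (M(b, I) = (18 + b)*(16 + I) = (16 + I)*(18 + b))
v(a, G) = -12
M(6, 22)*(415 + (97 + v(-13, -14))*((7*7 - 4) - 234)) = (288 + 16*6 + 18*22 + 22*6)*(415 + (97 - 12)*((7*7 - 4) - 234)) = (288 + 96 + 396 + 132)*(415 + 85*((49 - 4) - 234)) = 912*(415 + 85*(45 - 234)) = 912*(415 + 85*(-189)) = 912*(415 - 16065) = 912*(-15650) = -14272800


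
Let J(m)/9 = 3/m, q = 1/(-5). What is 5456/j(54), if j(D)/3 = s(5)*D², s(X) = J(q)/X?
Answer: -1364/59049 ≈ -0.023099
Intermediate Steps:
q = -⅕ ≈ -0.20000
J(m) = 27/m (J(m) = 9*(3/m) = 27/m)
s(X) = -135/X (s(X) = (27/(-⅕))/X = (27*(-5))/X = -135/X)
j(D) = -81*D² (j(D) = 3*((-135/5)*D²) = 3*((-135*⅕)*D²) = 3*(-27*D²) = -81*D²)
5456/j(54) = 5456/((-81*54²)) = 5456/((-81*2916)) = 5456/(-236196) = 5456*(-1/236196) = -1364/59049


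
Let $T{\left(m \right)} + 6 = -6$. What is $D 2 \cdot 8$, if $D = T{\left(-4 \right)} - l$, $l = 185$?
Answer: $-3152$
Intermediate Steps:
$T{\left(m \right)} = -12$ ($T{\left(m \right)} = -6 - 6 = -12$)
$D = -197$ ($D = -12 - 185 = -197$)
$D 2 \cdot 8 = - 197 \cdot 2 \cdot 8 = \left(-197\right) 16 = -3152$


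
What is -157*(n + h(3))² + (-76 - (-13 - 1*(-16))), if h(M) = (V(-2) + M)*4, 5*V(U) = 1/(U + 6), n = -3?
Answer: -334187/25 ≈ -13367.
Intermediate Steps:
V(U) = 1/(5*(6 + U)) (V(U) = 1/(5*(U + 6)) = 1/(5*(6 + U)))
h(M) = ⅕ + 4*M (h(M) = (1/(5*(6 - 2)) + M)*4 = ((⅕)/4 + M)*4 = ((⅕)*(¼) + M)*4 = (1/20 + M)*4 = ⅕ + 4*M)
-157*(n + h(3))² + (-76 - (-13 - 1*(-16))) = -157*(-3 + (⅕ + 4*3))² + (-76 - (-13 - 1*(-16))) = -157*(-3 + (⅕ + 12))² + (-76 - (-13 + 16)) = -157*(-3 + 61/5)² + (-76 - 1*3) = -157*(46/5)² + (-76 - 3) = -157*2116/25 - 79 = -332212/25 - 79 = -334187/25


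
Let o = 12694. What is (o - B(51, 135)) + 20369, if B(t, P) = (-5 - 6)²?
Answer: 32942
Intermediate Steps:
B(t, P) = 121 (B(t, P) = (-11)² = 121)
(o - B(51, 135)) + 20369 = (12694 - 1*121) + 20369 = (12694 - 121) + 20369 = 12573 + 20369 = 32942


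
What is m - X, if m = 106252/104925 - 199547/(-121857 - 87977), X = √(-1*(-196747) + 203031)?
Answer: 43232751143/22016832450 - √399778 ≈ -630.32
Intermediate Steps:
X = √399778 (X = √(196747 + 203031) = √399778 ≈ 632.28)
m = 43232751143/22016832450 (m = 106252*(1/104925) - 199547/(-209834) = 106252/104925 - 199547*(-1/209834) = 106252/104925 + 199547/209834 = 43232751143/22016832450 ≈ 1.9636)
m - X = 43232751143/22016832450 - √399778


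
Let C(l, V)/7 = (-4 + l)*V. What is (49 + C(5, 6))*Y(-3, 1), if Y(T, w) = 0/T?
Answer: 0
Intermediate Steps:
C(l, V) = 7*V*(-4 + l) (C(l, V) = 7*((-4 + l)*V) = 7*(V*(-4 + l)) = 7*V*(-4 + l))
Y(T, w) = 0
(49 + C(5, 6))*Y(-3, 1) = (49 + 7*6*(-4 + 5))*0 = (49 + 7*6*1)*0 = (49 + 42)*0 = 91*0 = 0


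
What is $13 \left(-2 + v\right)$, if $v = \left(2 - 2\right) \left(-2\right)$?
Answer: $-26$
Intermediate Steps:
$v = 0$ ($v = 0 \left(-2\right) = 0$)
$13 \left(-2 + v\right) = 13 \left(-2 + 0\right) = 13 \left(-2\right) = -26$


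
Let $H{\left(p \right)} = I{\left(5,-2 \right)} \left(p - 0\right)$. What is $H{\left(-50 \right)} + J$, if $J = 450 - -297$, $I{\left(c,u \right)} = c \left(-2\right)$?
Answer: $1247$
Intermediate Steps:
$I{\left(c,u \right)} = - 2 c$
$J = 747$ ($J = 450 + 297 = 747$)
$H{\left(p \right)} = - 10 p$ ($H{\left(p \right)} = \left(-2\right) 5 \left(p - 0\right) = - 10 \left(p + 0\right) = - 10 p$)
$H{\left(-50 \right)} + J = \left(-10\right) \left(-50\right) + 747 = 500 + 747 = 1247$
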